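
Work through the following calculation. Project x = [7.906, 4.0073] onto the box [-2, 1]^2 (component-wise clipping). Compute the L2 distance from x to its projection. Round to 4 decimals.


Project each component onto [-2, 1].
clip(7.906) = 1.0, clip(4.0073) = 1.0
Projection = [1.0, 1.0]
Squared diffs: [47.6928, 9.0439]
Distance = sqrt(56.7367) = 7.5324


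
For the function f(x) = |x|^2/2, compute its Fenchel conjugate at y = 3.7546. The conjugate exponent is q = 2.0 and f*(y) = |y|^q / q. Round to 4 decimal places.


The conjugate exponent q satisfies 1/p + 1/q = 1.
p = 2, so q = 2/(2 - 1) = 2.0
|y|^q = 3.7546^2.0 = 14.097
f*(3.7546) = 14.097 / 2.0 = 7.0485


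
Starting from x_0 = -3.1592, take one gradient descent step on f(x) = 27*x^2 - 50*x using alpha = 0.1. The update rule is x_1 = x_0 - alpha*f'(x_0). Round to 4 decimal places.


We compute the gradient at x_0 and apply the update.
f'(x) = 54*x - 50
f'(-3.1592) = 54*-3.1592 - 50 = -220.5968
x_1 = -3.1592 - 0.1*-220.5968 = 18.9005


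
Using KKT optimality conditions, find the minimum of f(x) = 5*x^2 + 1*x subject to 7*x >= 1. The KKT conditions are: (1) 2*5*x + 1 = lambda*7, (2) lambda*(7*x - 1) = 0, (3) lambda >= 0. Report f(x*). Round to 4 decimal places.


Step 1: Try lambda = 0 (constraint inactive).
x_unc = -1/(2*5) = -0.1
Check: 7*-0.1 = -0.7 < 1 -- violated!
Step 2: Constraint must be active: 7*x = 1
x* = 1/7 = 0.1429 (rounded; the exact value 1/7 is used below)
lambda = (2*5*(1/7) + 1)/7 = 0.3469
Step 3: Compute optimal value.
f(x*) = 5*(1/7)^2 + 1*(1/7) = 0.2449


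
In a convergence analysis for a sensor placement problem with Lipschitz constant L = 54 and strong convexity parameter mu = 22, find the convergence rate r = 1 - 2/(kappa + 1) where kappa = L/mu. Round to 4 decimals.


Step 1: Compute the condition number.
kappa = L/mu = 54/22 = 2.4545
Step 2: Compute the convergence rate.
r = 1 - 2/(kappa + 1) = 1 - 2*mu/(L + mu) = (L - mu)/(L + mu) = 32/76 = 0.4211


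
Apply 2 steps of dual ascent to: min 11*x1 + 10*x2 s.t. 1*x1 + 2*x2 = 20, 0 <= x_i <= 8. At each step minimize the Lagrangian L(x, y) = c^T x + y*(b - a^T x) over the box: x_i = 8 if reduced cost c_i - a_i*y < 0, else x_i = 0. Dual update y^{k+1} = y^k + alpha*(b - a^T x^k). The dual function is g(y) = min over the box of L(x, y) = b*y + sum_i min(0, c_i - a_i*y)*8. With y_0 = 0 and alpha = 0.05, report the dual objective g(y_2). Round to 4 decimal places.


Dual ascent for LP: min 11*x1 + 10*x2, 1*x1 + 2*x2 = 20, 0 <= x_i <= 8
Step 1: y^k = 0.0, reduced costs: (11.0, 10.0)
  x^k = (0.0, 0.0), subgradient = b - a^T x = 20.0
  y^{k+1} = 0.0 + 0.05*20.0 = 1.0
Step 2: y^k = 1.0, reduced costs: (10.0, 8.0)
  x^k = (0.0, 0.0), subgradient = b - a^T x = 20.0
  y^{k+1} = 1.0 + 0.05*20.0 = 2.0
Dual objective at y_2 = 2.0: reduced costs (9.0, 6.0), box minimizer x = (0.0, 0.0)
g(y_2) = b*y + (c1 - a1*y)*x1 + (c2 - a2*y)*x2 = 20*2.0 + 9.0*0.0 + 6.0*0.0 = 40.0 + 0.0 + 0.0 = 40.0


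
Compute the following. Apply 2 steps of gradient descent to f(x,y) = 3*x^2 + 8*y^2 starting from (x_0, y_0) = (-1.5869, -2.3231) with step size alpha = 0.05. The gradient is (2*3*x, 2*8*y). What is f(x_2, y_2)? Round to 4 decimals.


Gradient descent on f(x,y) = 3*x^2 + 8*y^2.
Starting point: (-1.5869, -2.3231), alpha = 0.05
Step 1: grad_x = 2*3*-1.5869 = -9.5214, grad_y = 2*8*-2.3231 = -37.1696
  x_1 = -1.5869 - 0.05*-9.5214 = -1.1108
  y_1 = -2.3231 - 0.05*-37.1696 = -0.4646
Step 2: grad_x = 2*3*-1.1108 = -6.665, grad_y = 2*8*-0.4646 = -7.4339
  x_2 = -1.1108 - 0.05*-6.665 = -0.7776
  y_2 = -0.4646 - 0.05*-7.4339 = -0.0929
f(-0.7776, -0.0929) = 3*(-0.7776)^2 + 8*(-0.0929)^2 = 1.883


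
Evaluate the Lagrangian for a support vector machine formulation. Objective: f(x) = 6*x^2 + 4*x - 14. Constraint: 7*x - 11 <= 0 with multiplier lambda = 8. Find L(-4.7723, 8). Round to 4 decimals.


Step 1: Evaluate f(x).
f(-4.7723) = 6*(-4.7723)^2 + 4*(-4.7723) - 14 = 103.5599
Step 2: Evaluate g(x).
g(-4.7723) = 7*-4.7723 - 11 = -44.4061
Step 3: Compute Lagrangian.
L = 103.5599 + 8*-44.4061 = -251.6889


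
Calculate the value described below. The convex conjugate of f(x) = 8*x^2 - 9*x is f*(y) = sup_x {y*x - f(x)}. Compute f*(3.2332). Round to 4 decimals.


f*(y) = sup_x {y*x - a*x^2 - b*x} = sup_x {(y-b)*x - a*x^2}
FOC: (y - b) - 2a*x = 0 => x* = (y - b)/(2a)
x* = (3.2332 + 9)/(2*8) = 0.7646
f*(3.2332) = (y-b)^2/(4a) = (3.2332 + 9)^2/(4*8)
= 149.6512/32 = 4.6766


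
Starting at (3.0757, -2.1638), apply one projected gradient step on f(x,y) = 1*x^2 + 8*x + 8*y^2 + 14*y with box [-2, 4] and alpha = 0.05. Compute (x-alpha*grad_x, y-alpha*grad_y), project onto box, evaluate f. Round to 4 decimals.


Step 1: Compute gradient at (3.0757, -2.1638).
grad_x = 2*1*3.0757 + 8 = 14.1514
grad_y = 2*8*-2.1638 + 14 = -20.6208
Step 2: Gradient step.
x_raw = 3.0757 - 0.05*14.1514 = 2.3681
y_raw = -2.1638 - 0.05*-20.6208 = -1.1328
Step 3: Project onto [-2, 4].
x_proj = clip(2.3681) = 2.3681
y_proj = clip(-1.1328) = -1.1328
Step 4: Evaluate f.
f(2.3681, -1.1328) = 18.9596


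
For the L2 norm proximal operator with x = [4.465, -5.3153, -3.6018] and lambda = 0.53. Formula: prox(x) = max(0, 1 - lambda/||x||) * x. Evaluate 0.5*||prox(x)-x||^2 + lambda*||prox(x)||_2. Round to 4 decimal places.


Step 1: Compute ||x||.
||x|| = 7.8206
Step 2: Compute scaling factor.
scale = max(0, 1 - 0.53/7.8206) = 0.9322
Step 3: prox(x) = [4.1624, -4.9551, -3.3577]
||prox(x)|| = 7.2906
Step 4: Proximal objective.
0.5*||prox-x||^2 = 0.1405
lambda*||prox|| = 3.864
Total = 4.0045


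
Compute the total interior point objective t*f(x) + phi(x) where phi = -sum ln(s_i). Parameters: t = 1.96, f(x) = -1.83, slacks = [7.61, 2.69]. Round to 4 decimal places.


Step 1: Compute log-barrier.
ln values: [2.0295, 0.9895]
phi = -(2.0295 + 0.9895) = -3.019
Step 2: Compute augmented objective.
t*f(x) = 1.96*-1.83 = -3.5868
Total = -3.5868 - 3.019 = -6.6058


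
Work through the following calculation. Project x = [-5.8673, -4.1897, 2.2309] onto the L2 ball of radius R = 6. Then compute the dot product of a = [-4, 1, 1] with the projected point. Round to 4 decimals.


Step 1: Compute ||x|| (intermediates to 6 decimals).
||x|| = sqrt((-5.8673)^2 + (-4.1897)^2 + 2.2309^2) = 7.546901
Step 2: Project.
Since ||x|| > R, scale = R/||x|| = 6/7.546901 = 0.795028, proj(x) = scale * x
proj(x) = [-4.664668, -3.330929, 1.773628]
Step 3: Dot product.
a^T * proj(x) = -4*(-4.664668) + 1*(-3.330929) + 1*1.773628 = 17.1014


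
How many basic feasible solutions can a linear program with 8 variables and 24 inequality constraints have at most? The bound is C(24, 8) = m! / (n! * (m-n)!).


Each vertex corresponds to some choice of n active constraints out of m, so the number of vertices is at most C(m, n) = m! / (n!(m-n)!).
m = 24, n = 8
Numerator: 24 * 23 * 22 * 21 * 20 * 19 * 18 * 17
Denominator: 8! = 40320
C(24, 8) = 735471


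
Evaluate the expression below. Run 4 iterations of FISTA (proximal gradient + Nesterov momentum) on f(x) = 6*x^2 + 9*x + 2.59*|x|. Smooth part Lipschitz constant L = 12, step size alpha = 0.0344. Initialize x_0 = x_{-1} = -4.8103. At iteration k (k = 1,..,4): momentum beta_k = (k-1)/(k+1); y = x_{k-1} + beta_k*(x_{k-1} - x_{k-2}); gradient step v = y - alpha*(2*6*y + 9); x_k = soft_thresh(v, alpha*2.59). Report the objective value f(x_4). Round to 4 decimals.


FISTA on f(x) = 6*x^2 + 9*x + 2.59*|x|
L = 12, alpha = 0.0344
Iteration 1: beta = 0.0, y = -4.8103 + 0.0*(-4.8103 + 4.8103) = -4.8103
  grad(y) = -48.7236, v = y - alpha*grad = -3.1342
  prox(v) = soft_thresh(-3.1342, 0.0891) = -3.0451
Iteration 2: beta = 0.3333, y = -3.0451 + 0.3333*(-3.0451 + 4.8103) = -2.4567
  grad(y) = -20.4806, v = y - alpha*grad = -1.7522
  prox(v) = soft_thresh(-1.7522, 0.0891) = -1.6631
Iteration 3: beta = 0.5, y = -1.6631 + 0.5*(-1.6631 + 3.0451) = -0.9721
  grad(y) = -2.6649, v = y - alpha*grad = -0.8804
  prox(v) = soft_thresh(-0.8804, 0.0891) = -0.7913
Iteration 4: beta = 0.6, y = -0.7913 + 0.6*(-0.7913 + 1.6631) = -0.2682
  grad(y) = 5.7811, v = y - alpha*grad = -0.4671
  prox(v) = soft_thresh(-0.4671, 0.0891) = -0.378
f(x_4) = 6*(-0.378)^2 + 9*(-0.378) + 2.59*|-0.378| = -1.5657


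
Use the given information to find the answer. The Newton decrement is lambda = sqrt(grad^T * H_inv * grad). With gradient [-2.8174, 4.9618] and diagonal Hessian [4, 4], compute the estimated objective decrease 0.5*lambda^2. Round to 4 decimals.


Step 1: H is diagonal, so H^(-1) * g = [-0.7044, 1.2405].
Step 2: g^T H^(-1) g = sum_i g_i^2 / H_ii
  = (-2.8174)^2/4 + (4.9618)^2/4
  = 1.9844 + 6.1549 = 8.1393
Step 3: Objective decrease = 0.5 * g^T H^(-1) g = 4.0697


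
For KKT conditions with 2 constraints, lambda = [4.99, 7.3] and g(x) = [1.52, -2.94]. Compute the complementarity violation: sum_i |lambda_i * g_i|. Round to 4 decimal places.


KKT complementary slackness check:
lambda_1 * g_1 = 4.99 * 1.52 = 7.5848
lambda_2 * g_2 = 7.3 * -2.94 = -21.462
Total violation = 7.5848 + 21.462 = 29.0468


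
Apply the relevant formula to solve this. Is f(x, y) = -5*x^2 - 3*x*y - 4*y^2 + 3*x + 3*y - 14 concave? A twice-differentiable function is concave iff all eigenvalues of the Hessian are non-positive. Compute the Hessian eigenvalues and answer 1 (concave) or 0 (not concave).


The Hessian of f(x,y) = -5*x^2 - 3*x*y - 4*y^2 + 3*x + 3*y - 14 is:
H = [[-10, -3], [-3, -8]]
Trace = -10 - 8 = -18
Determinant = -10*-8 - (-3)^2 = 71
Discriminant = (-18)^2 - 4*71 = 40.0
Eigenvalues: lambda_1 = -12.1623, lambda_2 = -5.8377
The function is concave.

1


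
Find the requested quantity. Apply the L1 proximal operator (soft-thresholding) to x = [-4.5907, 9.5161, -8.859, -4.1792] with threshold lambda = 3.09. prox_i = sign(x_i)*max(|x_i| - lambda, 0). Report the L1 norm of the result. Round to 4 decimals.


Soft-thresholding with lambda = 3.09:
prox(-4.5907) = sign(-4.5907)*max(|-4.5907| - 3.09, 0) = -1.5007
prox(9.5161) = sign(9.5161)*max(|9.5161| - 3.09, 0) = 6.4261
prox(-8.859) = sign(-8.859)*max(|-8.859| - 3.09, 0) = -5.769
prox(-4.1792) = sign(-4.1792)*max(|-4.1792| - 3.09, 0) = -1.0892
prox(x) = [-1.5007, 6.4261, -5.769, -1.0892]
||prox(x)||_1 = 1.5007 + 6.4261 + 5.769 + 1.0892 = 14.785


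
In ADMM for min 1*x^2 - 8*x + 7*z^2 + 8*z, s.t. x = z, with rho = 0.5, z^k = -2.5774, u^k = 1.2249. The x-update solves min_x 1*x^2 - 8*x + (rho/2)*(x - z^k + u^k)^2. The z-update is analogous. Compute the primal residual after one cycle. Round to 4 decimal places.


ADMM iteration with rho = 0.5, z^k = -2.5774, u^k = 1.2249
Step 1: x-update.
Minimize 1*x^2 - 8*x + (0.5/2)*(x + 2.5774 + 1.2249)^2
FOC: (2*1 + 0.5)*x = 8 + 0.5*(-2.5774 - 1.2249)
x^{k+1} = 2.4395
Step 2: z-update.
Minimize 7*z^2 + 8*z + (0.5/2)*(2.4395 - z + 1.2249)^2
FOC: (2*7 + 0.5)*z = -8 + 0.5*(2.4395 + 1.2249)
z^{k+1} = -0.4254
Step 3: u-update.
u^{k+1} = 1.2249 + 2.4395 + 0.4254 = 4.0898
Step 4: Primal residual = |2.4395 + 0.4254| = 2.8649


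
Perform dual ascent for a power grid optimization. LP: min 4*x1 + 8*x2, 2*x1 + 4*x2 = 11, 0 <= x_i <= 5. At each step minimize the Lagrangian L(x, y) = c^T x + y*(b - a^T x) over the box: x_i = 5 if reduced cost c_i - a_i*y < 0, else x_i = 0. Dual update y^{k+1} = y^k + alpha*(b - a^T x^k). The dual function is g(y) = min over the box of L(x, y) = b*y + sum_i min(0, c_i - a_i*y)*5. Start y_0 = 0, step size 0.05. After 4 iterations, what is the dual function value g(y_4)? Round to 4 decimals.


Dual ascent for LP: min 4*x1 + 8*x2, 2*x1 + 4*x2 = 11, 0 <= x_i <= 5
Step 1: y^k = 0.0, reduced costs: (4.0, 8.0)
  x^k = (0.0, 0.0), subgradient = b - a^T x = 11.0
  y^{k+1} = 0.0 + 0.05*11.0 = 0.55
Step 2: y^k = 0.55, reduced costs: (2.9, 5.8)
  x^k = (0.0, 0.0), subgradient = b - a^T x = 11.0
  y^{k+1} = 0.55 + 0.05*11.0 = 1.1
Step 3: y^k = 1.1, reduced costs: (1.8, 3.6)
  x^k = (0.0, 0.0), subgradient = b - a^T x = 11.0
  y^{k+1} = 1.1 + 0.05*11.0 = 1.65
Step 4: y^k = 1.65, reduced costs: (0.7, 1.4)
  x^k = (0.0, 0.0), subgradient = b - a^T x = 11.0
  y^{k+1} = 1.65 + 0.05*11.0 = 2.2
Dual objective at y_4 = 2.2: reduced costs (-0.4, -0.8), box minimizer x = (5.0, 5.0)
g(y_4) = b*y + (c1 - a1*y)*x1 + (c2 - a2*y)*x2 = 11*2.2 + (-0.4)*5.0 + (-0.8)*5.0 = 24.2 - 2.0 - 4.0 = 18.2


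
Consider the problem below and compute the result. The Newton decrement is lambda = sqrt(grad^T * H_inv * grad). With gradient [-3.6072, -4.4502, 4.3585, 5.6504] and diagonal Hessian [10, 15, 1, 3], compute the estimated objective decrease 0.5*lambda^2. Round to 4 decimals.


Step 1: H is diagonal, so H^(-1) * g = [-0.3607, -0.2967, 4.3585, 1.8835].
Step 2: g^T H^(-1) g = sum_i g_i^2 / H_ii
  = (-3.6072)^2/10 + (-4.4502)^2/15 + (4.3585)^2/1 + (5.6504)^2/3
  = 1.3012 + 1.3203 + 18.9965 + 10.6423 = 32.2603
Step 3: Objective decrease = 0.5 * g^T H^(-1) g = 16.1302


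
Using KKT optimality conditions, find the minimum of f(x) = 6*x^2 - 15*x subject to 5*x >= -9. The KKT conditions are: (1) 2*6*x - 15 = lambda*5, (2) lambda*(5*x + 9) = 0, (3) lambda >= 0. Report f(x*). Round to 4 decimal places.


Step 1: Try lambda = 0 (constraint inactive).
Stationarity: 2*6*x - 15 = 0
x* = 15/(2*6) = 1.25
Check constraint: 5*1.25 = 6.25 >= -9 -- satisfied.
Step 2: Compute optimal value.
f(x*) = 6*1.25^2 - 15*1.25 = -9.375


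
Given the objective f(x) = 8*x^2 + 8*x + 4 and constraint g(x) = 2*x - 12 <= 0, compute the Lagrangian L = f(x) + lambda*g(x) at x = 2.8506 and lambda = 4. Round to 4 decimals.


Step 1: Evaluate f(x).
f(2.8506) = 8*2.8506^2 + 8*2.8506 + 4 = 91.8122
Step 2: Evaluate g(x).
g(2.8506) = 2*2.8506 - 12 = -6.2988
Step 3: Compute Lagrangian.
L = 91.8122 + 4*-6.2988 = 66.617


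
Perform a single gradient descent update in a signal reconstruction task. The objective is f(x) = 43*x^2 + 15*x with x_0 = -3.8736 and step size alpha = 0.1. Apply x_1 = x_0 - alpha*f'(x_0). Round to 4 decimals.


We compute the gradient at x_0 and apply the update.
f'(x) = 86*x + 15
f'(-3.8736) = 86*-3.8736 + 15 = -318.1296
x_1 = -3.8736 - 0.1*-318.1296 = 27.9394


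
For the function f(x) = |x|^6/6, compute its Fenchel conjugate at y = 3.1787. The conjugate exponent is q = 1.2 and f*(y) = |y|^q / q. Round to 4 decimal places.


The conjugate exponent q satisfies 1/p + 1/q = 1.
p = 6, so q = 6/(6 - 1) = 1.2
|y|^q = 3.1787^1.2 = 4.0059
f*(3.1787) = 4.0059 / 1.2 = 3.3382


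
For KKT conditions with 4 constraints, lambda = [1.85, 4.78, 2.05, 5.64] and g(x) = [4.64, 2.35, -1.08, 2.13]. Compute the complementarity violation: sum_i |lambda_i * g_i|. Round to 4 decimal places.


KKT complementary slackness check:
lambda_1 * g_1 = 1.85 * 4.64 = 8.584
lambda_2 * g_2 = 4.78 * 2.35 = 11.233
lambda_3 * g_3 = 2.05 * -1.08 = -2.214
lambda_4 * g_4 = 5.64 * 2.13 = 12.0132
Total violation = 8.584 + 11.233 + 2.214 + 12.0132 = 34.0442


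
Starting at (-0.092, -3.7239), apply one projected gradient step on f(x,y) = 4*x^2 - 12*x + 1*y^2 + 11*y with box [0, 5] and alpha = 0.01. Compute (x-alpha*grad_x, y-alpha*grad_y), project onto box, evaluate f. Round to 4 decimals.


Step 1: Compute gradient at (-0.092, -3.7239).
grad_x = 2*4*-0.092 - 12 = -12.736
grad_y = 2*1*-3.7239 + 11 = 3.5522
Step 2: Gradient step.
x_raw = -0.092 - 0.01*-12.736 = 0.0354
y_raw = -3.7239 - 0.01*3.5522 = -3.7594
Step 3: Project onto [0, 5].
x_proj = clip(0.0354) = 0.0354
y_proj = clip(-3.7594) = 0.0
Step 4: Evaluate f.
f(0.0354, 0.0) = -0.4193


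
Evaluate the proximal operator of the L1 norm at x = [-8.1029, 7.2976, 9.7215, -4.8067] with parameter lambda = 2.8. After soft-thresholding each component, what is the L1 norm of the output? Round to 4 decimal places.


Soft-thresholding with lambda = 2.8:
prox(-8.1029) = sign(-8.1029)*max(|-8.1029| - 2.8, 0) = -5.3029
prox(7.2976) = sign(7.2976)*max(|7.2976| - 2.8, 0) = 4.4976
prox(9.7215) = sign(9.7215)*max(|9.7215| - 2.8, 0) = 6.9215
prox(-4.8067) = sign(-4.8067)*max(|-4.8067| - 2.8, 0) = -2.0067
prox(x) = [-5.3029, 4.4976, 6.9215, -2.0067]
||prox(x)||_1 = 5.3029 + 4.4976 + 6.9215 + 2.0067 = 18.7287


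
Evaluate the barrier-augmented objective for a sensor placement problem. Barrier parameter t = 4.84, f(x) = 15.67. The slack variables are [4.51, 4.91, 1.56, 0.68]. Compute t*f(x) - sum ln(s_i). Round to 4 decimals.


Step 1: Compute log-barrier.
ln values: [1.5063, 1.5913, 0.4447, -0.3857]
phi = -(1.5063 + 1.5913 + 0.4447 - 0.3857) = -3.1566
Step 2: Compute augmented objective.
t*f(x) = 4.84*15.67 = 75.8428
Total = 75.8428 - 3.1566 = 72.6862


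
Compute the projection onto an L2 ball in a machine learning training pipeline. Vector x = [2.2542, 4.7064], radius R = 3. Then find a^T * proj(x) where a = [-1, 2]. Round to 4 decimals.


Step 1: Compute ||x|| (intermediates to 6 decimals).
||x|| = sqrt(2.2542^2 + 4.7064^2) = 5.218392
Step 2: Project.
Since ||x|| > R, scale = R/||x|| = 3/5.218392 = 0.57489, proj(x) = scale * x
proj(x) = [1.295917, 2.705662]
Step 3: Dot product.
a^T * proj(x) = -1*1.295917 + 2*2.705662 = 4.1154


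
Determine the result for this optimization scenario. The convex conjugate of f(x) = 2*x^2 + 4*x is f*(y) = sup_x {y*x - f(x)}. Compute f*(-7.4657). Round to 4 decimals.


f*(y) = sup_x {y*x - a*x^2 - b*x} = sup_x {(y-b)*x - a*x^2}
FOC: (y - b) - 2a*x = 0 => x* = (y - b)/(2a)
x* = (-7.4657 - 4)/(2*2) = -2.8664
f*(-7.4657) = (y-b)^2/(4a) = (-7.4657 - 4)^2/(4*2)
= 131.4623/8 = 16.4328


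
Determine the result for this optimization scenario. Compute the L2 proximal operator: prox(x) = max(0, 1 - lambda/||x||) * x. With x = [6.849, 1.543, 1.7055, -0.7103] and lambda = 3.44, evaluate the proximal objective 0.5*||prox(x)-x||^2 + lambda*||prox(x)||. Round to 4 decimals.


Step 1: Compute ||x||.
||x|| = 7.2597
Step 2: Compute scaling factor.
scale = max(0, 1 - 3.44/7.2597) = 0.5261
Step 3: prox(x) = [3.6036, 0.8118, 0.8973, -0.3737]
||prox(x)|| = 3.8197
Step 4: Proximal objective.
0.5*||prox-x||^2 = 5.9168
lambda*||prox|| = 13.1398
Total = 19.0565


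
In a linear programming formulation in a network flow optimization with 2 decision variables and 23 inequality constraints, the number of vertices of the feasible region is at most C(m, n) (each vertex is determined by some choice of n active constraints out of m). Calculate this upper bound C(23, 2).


Each vertex corresponds to some choice of n active constraints out of m, so the number of vertices is at most C(m, n) = m! / (n!(m-n)!).
m = 23, n = 2
Numerator: 23 * 22
Denominator: 2! = 2
C(23, 2) = 253


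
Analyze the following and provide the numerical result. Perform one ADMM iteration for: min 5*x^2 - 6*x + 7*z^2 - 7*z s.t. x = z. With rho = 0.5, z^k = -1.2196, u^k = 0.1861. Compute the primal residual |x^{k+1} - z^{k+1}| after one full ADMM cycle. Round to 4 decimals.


ADMM iteration with rho = 0.5, z^k = -1.2196, u^k = 0.1861
Step 1: x-update.
Minimize 5*x^2 - 6*x + (0.5/2)*(x + 1.2196 + 0.1861)^2
FOC: (2*5 + 0.5)*x = 6 + 0.5*(-1.2196 - 0.1861)
x^{k+1} = 0.5045
Step 2: z-update.
Minimize 7*z^2 - 7*z + (0.5/2)*(0.5045 - z + 0.1861)^2
FOC: (2*7 + 0.5)*z = 7 + 0.5*(0.5045 + 0.1861)
z^{k+1} = 0.5066
Step 3: u-update.
u^{k+1} = 0.1861 + 0.5045 - 0.5066 = 0.184
Step 4: Primal residual = |0.5045 - 0.5066| = 0.0021


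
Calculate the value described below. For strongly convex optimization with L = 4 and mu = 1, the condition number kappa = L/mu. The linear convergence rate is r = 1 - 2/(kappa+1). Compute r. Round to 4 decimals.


Step 1: Compute the condition number.
kappa = L/mu = 4/1 = 4.0
Step 2: Compute the convergence rate.
r = 1 - 2/(kappa + 1) = 1 - 2*mu/(L + mu) = (L - mu)/(L + mu) = 3/5 = 0.6


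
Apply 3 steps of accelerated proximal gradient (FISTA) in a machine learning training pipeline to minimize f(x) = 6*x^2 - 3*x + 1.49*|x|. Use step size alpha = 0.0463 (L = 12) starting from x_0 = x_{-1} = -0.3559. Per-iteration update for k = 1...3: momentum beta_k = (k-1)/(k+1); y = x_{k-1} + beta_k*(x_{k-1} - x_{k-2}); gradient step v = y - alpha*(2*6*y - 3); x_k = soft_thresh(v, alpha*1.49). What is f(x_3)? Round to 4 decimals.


FISTA on f(x) = 6*x^2 - 3*x + 1.49*|x|
L = 12, alpha = 0.0463
Iteration 1: beta = 0.0, y = -0.3559 + 0.0*(-0.3559 + 0.3559) = -0.3559
  grad(y) = -7.2708, v = y - alpha*grad = -0.0193
  prox(v) = soft_thresh(-0.0193, 0.069) = 0.0
Iteration 2: beta = 0.3333, y = 0.0 + 0.3333*(0.0 + 0.3559) = 0.1186
  grad(y) = -1.5764, v = y - alpha*grad = 0.1916
  prox(v) = soft_thresh(0.1916, 0.069) = 0.1226
Iteration 3: beta = 0.5, y = 0.1226 + 0.5*(0.1226 - 0.0) = 0.184
  grad(y) = -0.7926, v = y - alpha*grad = 0.2206
  prox(v) = soft_thresh(0.2206, 0.069) = 0.1517
f(x_3) = 6*0.1517^2 - 3*0.1517 + 1.49*|0.1517| = -0.091


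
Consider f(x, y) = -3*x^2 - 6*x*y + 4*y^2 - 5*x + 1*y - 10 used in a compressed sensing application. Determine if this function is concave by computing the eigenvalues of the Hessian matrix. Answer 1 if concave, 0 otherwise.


The Hessian of f(x,y) = -3*x^2 - 6*x*y + 4*y^2 - 5*x + 1*y - 10 is:
H = [[-6, -6], [-6, 8]]
Trace = -6 + 8 = 2
Determinant = -6*8 - (-6)^2 = -84
Discriminant = (2)^2 - 4*-84 = 340.0
Eigenvalues: lambda_1 = -8.2195, lambda_2 = 10.2195
The function is not concave.

0


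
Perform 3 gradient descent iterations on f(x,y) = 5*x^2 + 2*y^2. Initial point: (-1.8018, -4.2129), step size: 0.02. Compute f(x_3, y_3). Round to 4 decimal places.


Gradient descent on f(x,y) = 5*x^2 + 2*y^2.
Starting point: (-1.8018, -4.2129), alpha = 0.02
Step 1: grad_x = 2*5*-1.8018 = -18.018, grad_y = 2*2*-4.2129 = -16.8516
  x_1 = -1.8018 - 0.02*-18.018 = -1.4414
  y_1 = -4.2129 - 0.02*-16.8516 = -3.8759
Step 2: grad_x = 2*5*-1.4414 = -14.4144, grad_y = 2*2*-3.8759 = -15.5035
  x_2 = -1.4414 - 0.02*-14.4144 = -1.1532
  y_2 = -3.8759 - 0.02*-15.5035 = -3.5658
Step 3: grad_x = 2*5*-1.1532 = -11.5315, grad_y = 2*2*-3.5658 = -14.2632
  x_3 = -1.1532 - 0.02*-11.5315 = -0.9225
  y_3 = -3.5658 - 0.02*-14.2632 = -3.2805
f(-0.9225, -3.2805) = 5*(-0.9225)^2 + 2*(-3.2805)^2 = 25.779


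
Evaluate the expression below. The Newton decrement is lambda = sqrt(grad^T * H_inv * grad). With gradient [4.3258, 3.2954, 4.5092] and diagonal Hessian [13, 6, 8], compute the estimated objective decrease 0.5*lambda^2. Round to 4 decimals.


Step 1: H is diagonal, so H^(-1) * g = [0.3328, 0.5492, 0.5637].
Step 2: g^T H^(-1) g = sum_i g_i^2 / H_ii
  = (4.3258)^2/13 + (3.2954)^2/6 + (4.5092)^2/8
  = 1.4394 + 1.8099 + 2.5416 = 5.791
Step 3: Objective decrease = 0.5 * g^T H^(-1) g = 2.8955


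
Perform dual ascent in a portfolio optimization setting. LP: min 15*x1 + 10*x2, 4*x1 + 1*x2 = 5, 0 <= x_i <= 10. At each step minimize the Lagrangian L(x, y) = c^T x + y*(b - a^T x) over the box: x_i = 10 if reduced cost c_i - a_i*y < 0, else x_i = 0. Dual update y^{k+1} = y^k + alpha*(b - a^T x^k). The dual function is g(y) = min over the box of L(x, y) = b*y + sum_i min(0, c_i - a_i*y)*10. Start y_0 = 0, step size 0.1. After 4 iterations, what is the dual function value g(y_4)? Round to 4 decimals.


Dual ascent for LP: min 15*x1 + 10*x2, 4*x1 + 1*x2 = 5, 0 <= x_i <= 10
Step 1: y^k = 0.0, reduced costs: (15.0, 10.0)
  x^k = (0.0, 0.0), subgradient = b - a^T x = 5.0
  y^{k+1} = 0.0 + 0.1*5.0 = 0.5
Step 2: y^k = 0.5, reduced costs: (13.0, 9.5)
  x^k = (0.0, 0.0), subgradient = b - a^T x = 5.0
  y^{k+1} = 0.5 + 0.1*5.0 = 1.0
Step 3: y^k = 1.0, reduced costs: (11.0, 9.0)
  x^k = (0.0, 0.0), subgradient = b - a^T x = 5.0
  y^{k+1} = 1.0 + 0.1*5.0 = 1.5
Step 4: y^k = 1.5, reduced costs: (9.0, 8.5)
  x^k = (0.0, 0.0), subgradient = b - a^T x = 5.0
  y^{k+1} = 1.5 + 0.1*5.0 = 2.0
Dual objective at y_4 = 2.0: reduced costs (7.0, 8.0), box minimizer x = (0.0, 0.0)
g(y_4) = b*y + (c1 - a1*y)*x1 + (c2 - a2*y)*x2 = 5*2.0 + 7.0*0.0 + 8.0*0.0 = 10.0 + 0.0 + 0.0 = 10.0


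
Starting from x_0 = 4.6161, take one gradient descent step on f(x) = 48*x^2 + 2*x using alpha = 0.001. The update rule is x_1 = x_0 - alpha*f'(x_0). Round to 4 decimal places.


We compute the gradient at x_0 and apply the update.
f'(x) = 96*x + 2
f'(4.6161) = 96*4.6161 + 2 = 445.1456
x_1 = 4.6161 - 0.001*445.1456 = 4.171


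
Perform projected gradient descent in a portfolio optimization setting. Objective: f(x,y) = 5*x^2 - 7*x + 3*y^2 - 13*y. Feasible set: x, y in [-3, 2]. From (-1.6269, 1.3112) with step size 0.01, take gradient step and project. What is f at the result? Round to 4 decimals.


Step 1: Compute gradient at (-1.6269, 1.3112).
grad_x = 2*5*-1.6269 - 7 = -23.269
grad_y = 2*3*1.3112 - 13 = -5.1328
Step 2: Gradient step.
x_raw = -1.6269 - 0.01*-23.269 = -1.3942
y_raw = 1.3112 - 0.01*-5.1328 = 1.3625
Step 3: Project onto [-3, 2].
x_proj = clip(-1.3942) = -1.3942
y_proj = clip(1.3625) = 1.3625
Step 4: Evaluate f.
f(-1.3942, 1.3625) = 7.3352


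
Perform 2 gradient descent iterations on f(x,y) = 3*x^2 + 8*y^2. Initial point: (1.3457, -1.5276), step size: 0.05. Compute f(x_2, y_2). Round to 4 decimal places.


Gradient descent on f(x,y) = 3*x^2 + 8*y^2.
Starting point: (1.3457, -1.5276), alpha = 0.05
Step 1: grad_x = 2*3*1.3457 = 8.0742, grad_y = 2*8*-1.5276 = -24.4416
  x_1 = 1.3457 - 0.05*8.0742 = 0.942
  y_1 = -1.5276 - 0.05*-24.4416 = -0.3055
Step 2: grad_x = 2*3*0.942 = 5.6519, grad_y = 2*8*-0.3055 = -4.8883
  x_2 = 0.942 - 0.05*5.6519 = 0.6594
  y_2 = -0.3055 - 0.05*-4.8883 = -0.0611
f(0.6594, -0.0611) = 3*0.6594^2 + 8*(-0.0611)^2 = 1.3343


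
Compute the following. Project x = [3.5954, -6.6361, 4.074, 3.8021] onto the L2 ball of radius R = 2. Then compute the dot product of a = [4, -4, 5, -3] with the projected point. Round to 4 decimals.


Step 1: Compute ||x|| (intermediates to 6 decimals).
||x|| = sqrt(3.5954^2 + (-6.6361)^2 + 4.074^2 + 3.8021^2) = 9.3818
Step 2: Project.
Since ||x|| > R, scale = R/||x|| = 2/9.3818 = 0.213179, proj(x) = scale * x
proj(x) = [0.766464, -1.414677, 0.868491, 0.810528]
Step 3: Dot product.
a^T * proj(x) = 4*0.766464 - 4*(-1.414677) + 5*0.868491 - 3*0.810528 = 10.6354


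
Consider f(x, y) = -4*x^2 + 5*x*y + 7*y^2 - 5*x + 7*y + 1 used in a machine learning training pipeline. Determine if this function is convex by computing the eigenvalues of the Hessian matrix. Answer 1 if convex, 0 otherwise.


The Hessian of f(x,y) = -4*x^2 + 5*x*y + 7*y^2 - 5*x + 7*y + 1 is:
H = [[-8, 5], [5, 14]]
Trace = -8 + 14 = 6
Determinant = -8*14 - (5)^2 = -137
Discriminant = (6)^2 - 4*-137 = 584.0
Eigenvalues: lambda_1 = -9.083, lambda_2 = 15.083
The function is not convex.

0


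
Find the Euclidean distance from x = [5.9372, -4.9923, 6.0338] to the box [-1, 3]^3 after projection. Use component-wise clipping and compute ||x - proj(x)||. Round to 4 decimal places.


Project each component onto [-1, 3].
clip(5.9372) = 3.0, clip(-4.9923) = -1.0, clip(6.0338) = 3.0
Projection = [3.0, -1.0, 3.0]
Squared diffs: [8.6271, 15.9385, 9.2039]
Distance = sqrt(33.7695) = 5.8112


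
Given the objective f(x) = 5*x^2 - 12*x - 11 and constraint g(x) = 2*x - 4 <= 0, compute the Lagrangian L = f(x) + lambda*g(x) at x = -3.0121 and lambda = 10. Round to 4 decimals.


Step 1: Evaluate f(x).
f(-3.0121) = 5*(-3.0121)^2 - 12*(-3.0121) - 11 = 70.5089
Step 2: Evaluate g(x).
g(-3.0121) = 2*-3.0121 - 4 = -10.0242
Step 3: Compute Lagrangian.
L = 70.5089 + 10*-10.0242 = -29.7331


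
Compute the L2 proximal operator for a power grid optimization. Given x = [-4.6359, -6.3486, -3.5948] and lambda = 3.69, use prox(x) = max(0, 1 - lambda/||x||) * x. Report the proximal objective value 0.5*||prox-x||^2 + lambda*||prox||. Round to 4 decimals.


Step 1: Compute ||x||.
||x|| = 8.644
Step 2: Compute scaling factor.
scale = max(0, 1 - 3.69/8.644) = 0.5731
Step 3: prox(x) = [-2.6569, -3.6385, -2.0602]
||prox(x)|| = 4.954
Step 4: Proximal objective.
0.5*||prox-x||^2 = 6.8081
lambda*||prox|| = 18.2803
Total = 25.0883


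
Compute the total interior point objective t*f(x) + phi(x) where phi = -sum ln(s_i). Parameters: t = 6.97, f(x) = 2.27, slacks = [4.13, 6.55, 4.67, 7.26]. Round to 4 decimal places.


Step 1: Compute log-barrier.
ln values: [1.4183, 1.8795, 1.5412, 1.9824]
phi = -(1.4183 + 1.8795 + 1.5412 + 1.9824) = -6.8213
Step 2: Compute augmented objective.
t*f(x) = 6.97*2.27 = 15.8219
Total = 15.8219 - 6.8213 = 9.0006


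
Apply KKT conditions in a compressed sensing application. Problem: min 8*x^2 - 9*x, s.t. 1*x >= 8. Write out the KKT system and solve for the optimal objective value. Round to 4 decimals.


Step 1: Try lambda = 0 (constraint inactive).
x_unc = 9/(2*8) = 0.5625
Check: 1*0.5625 = 0.5625 < 8 -- violated!
Step 2: Constraint must be active: 1*x = 8
x* = 8/1 = 8.0
lambda = (2*8*8.0 - 9)/1 = 119.0
Step 3: Compute optimal value.
f(x*) = 8*8.0^2 - 9*8.0 = 440.0


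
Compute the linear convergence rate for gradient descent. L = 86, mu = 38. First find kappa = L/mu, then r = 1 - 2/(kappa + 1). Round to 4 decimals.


Step 1: Compute the condition number.
kappa = L/mu = 86/38 = 2.2632
Step 2: Compute the convergence rate.
r = 1 - 2/(kappa + 1) = 1 - 2*mu/(L + mu) = (L - mu)/(L + mu) = 48/124 = 0.3871


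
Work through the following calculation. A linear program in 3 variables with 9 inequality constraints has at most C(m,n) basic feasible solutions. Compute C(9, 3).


Each vertex corresponds to some choice of n active constraints out of m, so the number of vertices is at most C(m, n) = m! / (n!(m-n)!).
m = 9, n = 3
Numerator: 9 * 8 * 7
Denominator: 3! = 6
C(9, 3) = 84


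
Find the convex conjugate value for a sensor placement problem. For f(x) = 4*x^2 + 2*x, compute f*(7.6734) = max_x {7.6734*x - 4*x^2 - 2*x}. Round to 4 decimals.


f*(y) = sup_x {y*x - a*x^2 - b*x} = sup_x {(y-b)*x - a*x^2}
FOC: (y - b) - 2a*x = 0 => x* = (y - b)/(2a)
x* = (7.6734 - 2)/(2*4) = 0.7092
f*(7.6734) = (y-b)^2/(4a) = (7.6734 - 2)^2/(4*4)
= 32.1875/16 = 2.0117


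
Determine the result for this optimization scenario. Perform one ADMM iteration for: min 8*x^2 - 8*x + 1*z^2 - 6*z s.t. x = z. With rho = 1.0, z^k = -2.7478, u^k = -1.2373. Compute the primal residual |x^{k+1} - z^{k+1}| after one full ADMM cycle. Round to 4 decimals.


ADMM iteration with rho = 1.0, z^k = -2.7478, u^k = -1.2373
Step 1: x-update.
Minimize 8*x^2 - 8*x + (1.0/2)*(x + 2.7478 - 1.2373)^2
FOC: (2*8 + 1.0)*x = 8 + 1.0*(-2.7478 + 1.2373)
x^{k+1} = 0.3817
Step 2: z-update.
Minimize 1*z^2 - 6*z + (1.0/2)*(0.3817 - z - 1.2373)^2
FOC: (2*1 + 1.0)*z = 6 + 1.0*(0.3817 - 1.2373)
z^{k+1} = 1.7148
Step 3: u-update.
u^{k+1} = -1.2373 + 0.3817 - 1.7148 = -2.5704
Step 4: Primal residual = |0.3817 - 1.7148| = 1.3331


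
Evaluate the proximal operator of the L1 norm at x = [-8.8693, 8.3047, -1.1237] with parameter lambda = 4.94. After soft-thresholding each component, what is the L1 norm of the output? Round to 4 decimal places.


Soft-thresholding with lambda = 4.94:
prox(-8.8693) = sign(-8.8693)*max(|-8.8693| - 4.94, 0) = -3.9293
prox(8.3047) = sign(8.3047)*max(|8.3047| - 4.94, 0) = 3.3647
prox(-1.1237) = sign(-1.1237)*max(|-1.1237| - 4.94, 0) = 0.0
prox(x) = [-3.9293, 3.3647, 0.0]
||prox(x)||_1 = 3.9293 + 3.3647 + 0.0 = 7.294


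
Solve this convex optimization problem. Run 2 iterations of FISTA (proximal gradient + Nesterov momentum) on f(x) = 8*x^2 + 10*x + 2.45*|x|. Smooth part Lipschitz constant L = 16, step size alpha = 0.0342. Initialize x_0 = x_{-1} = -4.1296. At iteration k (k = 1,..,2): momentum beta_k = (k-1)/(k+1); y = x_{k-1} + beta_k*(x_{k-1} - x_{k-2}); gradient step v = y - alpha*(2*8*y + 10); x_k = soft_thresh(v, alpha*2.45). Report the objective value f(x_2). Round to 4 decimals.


FISTA on f(x) = 8*x^2 + 10*x + 2.45*|x|
L = 16, alpha = 0.0342
Iteration 1: beta = 0.0, y = -4.1296 + 0.0*(-4.1296 + 4.1296) = -4.1296
  grad(y) = -56.0736, v = y - alpha*grad = -2.2119
  prox(v) = soft_thresh(-2.2119, 0.0838) = -2.1281
Iteration 2: beta = 0.3333, y = -2.1281 + 0.3333*(-2.1281 + 4.1296) = -1.4609
  grad(y) = -13.3748, v = y - alpha*grad = -1.0035
  prox(v) = soft_thresh(-1.0035, 0.0838) = -0.9197
f(x_2) = 8*(-0.9197)^2 + 10*(-0.9197) + 2.45*|-0.9197| = -0.1768


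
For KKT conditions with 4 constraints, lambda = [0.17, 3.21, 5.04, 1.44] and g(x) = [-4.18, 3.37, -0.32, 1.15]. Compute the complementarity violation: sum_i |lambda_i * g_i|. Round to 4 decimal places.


KKT complementary slackness check:
lambda_1 * g_1 = 0.17 * -4.18 = -0.7106
lambda_2 * g_2 = 3.21 * 3.37 = 10.8177
lambda_3 * g_3 = 5.04 * -0.32 = -1.6128
lambda_4 * g_4 = 1.44 * 1.15 = 1.656
Total violation = 0.7106 + 10.8177 + 1.6128 + 1.656 = 14.7971


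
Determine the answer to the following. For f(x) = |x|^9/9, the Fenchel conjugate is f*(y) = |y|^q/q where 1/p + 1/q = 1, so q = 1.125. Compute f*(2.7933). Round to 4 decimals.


The conjugate exponent q satisfies 1/p + 1/q = 1.
p = 9, so q = 9/(9 - 1) = 1.125
|y|^q = 2.7933^1.125 = 3.176
f*(2.7933) = 3.176 / 1.125 = 2.8231


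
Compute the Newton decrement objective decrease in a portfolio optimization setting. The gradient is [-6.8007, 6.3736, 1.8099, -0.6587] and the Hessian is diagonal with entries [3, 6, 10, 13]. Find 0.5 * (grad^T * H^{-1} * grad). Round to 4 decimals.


Step 1: H is diagonal, so H^(-1) * g = [-2.2669, 1.0623, 0.181, -0.0507].
Step 2: g^T H^(-1) g = sum_i g_i^2 / H_ii
  = (-6.8007)^2/3 + (6.3736)^2/6 + (1.8099)^2/10 + (-0.6587)^2/13
  = 15.4165 + 6.7705 + 0.3276 + 0.0334 = 22.5479
Step 3: Objective decrease = 0.5 * g^T H^(-1) g = 11.274


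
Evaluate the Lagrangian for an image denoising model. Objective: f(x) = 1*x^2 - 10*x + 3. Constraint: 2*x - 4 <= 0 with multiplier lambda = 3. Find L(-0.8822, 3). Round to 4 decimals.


Step 1: Evaluate f(x).
f(-0.8822) = 1*(-0.8822)^2 - 10*(-0.8822) + 3 = 12.6003
Step 2: Evaluate g(x).
g(-0.8822) = 2*-0.8822 - 4 = -5.7644
Step 3: Compute Lagrangian.
L = 12.6003 + 3*-5.7644 = -4.6929


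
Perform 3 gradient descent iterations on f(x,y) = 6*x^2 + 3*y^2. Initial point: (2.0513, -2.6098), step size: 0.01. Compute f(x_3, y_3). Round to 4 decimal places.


Gradient descent on f(x,y) = 6*x^2 + 3*y^2.
Starting point: (2.0513, -2.6098), alpha = 0.01
Step 1: grad_x = 2*6*2.0513 = 24.6156, grad_y = 2*3*-2.6098 = -15.6588
  x_1 = 2.0513 - 0.01*24.6156 = 1.8051
  y_1 = -2.6098 - 0.01*-15.6588 = -2.4532
Step 2: grad_x = 2*6*1.8051 = 21.6617, grad_y = 2*3*-2.4532 = -14.7193
  x_2 = 1.8051 - 0.01*21.6617 = 1.5885
  y_2 = -2.4532 - 0.01*-14.7193 = -2.306
Step 3: grad_x = 2*6*1.5885 = 19.0623, grad_y = 2*3*-2.306 = -13.8361
  x_3 = 1.5885 - 0.01*19.0623 = 1.3979
  y_3 = -2.306 - 0.01*-13.8361 = -2.1677
f(1.3979, -2.1677) = 6*1.3979^2 + 3*(-2.1677)^2 = 25.821


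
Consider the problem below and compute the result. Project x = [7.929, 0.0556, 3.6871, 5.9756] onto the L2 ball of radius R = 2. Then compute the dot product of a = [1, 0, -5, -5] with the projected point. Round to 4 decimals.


Step 1: Compute ||x|| (intermediates to 6 decimals).
||x|| = sqrt(7.929^2 + 0.0556^2 + 3.6871^2 + 5.9756^2) = 10.591253
Step 2: Project.
Since ||x|| > R, scale = R/||x|| = 2/10.591253 = 0.188835, proj(x) = scale * x
proj(x) = [1.497273, 0.010499, 0.696254, 1.128402]
Step 3: Dot product.
a^T * proj(x) = 1*1.497273 + 0*0.010499 - 5*0.696254 - 5*1.128402 = -7.626


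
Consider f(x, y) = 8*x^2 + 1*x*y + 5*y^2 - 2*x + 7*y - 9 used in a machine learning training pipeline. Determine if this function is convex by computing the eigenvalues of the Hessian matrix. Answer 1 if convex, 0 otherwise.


The Hessian of f(x,y) = 8*x^2 + 1*x*y + 5*y^2 - 2*x + 7*y - 9 is:
H = [[16, 1], [1, 10]]
Trace = 16 + 10 = 26
Determinant = 16*10 - (1)^2 = 159
Discriminant = (26)^2 - 4*159 = 40.0
Eigenvalues: lambda_1 = 9.8377, lambda_2 = 16.1623
The function is convex.

1


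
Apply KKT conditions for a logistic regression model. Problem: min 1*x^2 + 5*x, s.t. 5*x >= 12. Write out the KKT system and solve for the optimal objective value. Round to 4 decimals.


Step 1: Try lambda = 0 (constraint inactive).
x_unc = -5/(2*1) = -2.5
Check: 5*-2.5 = -12.5 < 12 -- violated!
Step 2: Constraint must be active: 5*x = 12
x* = 12/5 = 2.4
lambda = (2*1*2.4 + 5)/5 = 1.96
Step 3: Compute optimal value.
f(x*) = 1*2.4^2 + 5*2.4 = 17.76


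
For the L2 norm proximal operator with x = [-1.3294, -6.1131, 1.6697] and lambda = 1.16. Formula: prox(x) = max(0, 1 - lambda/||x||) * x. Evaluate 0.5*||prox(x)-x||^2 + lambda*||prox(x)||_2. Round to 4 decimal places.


Step 1: Compute ||x||.
||x|| = 6.475
Step 2: Compute scaling factor.
scale = max(0, 1 - 1.16/6.475) = 0.8208
Step 3: prox(x) = [-1.0912, -5.0179, 1.3706]
||prox(x)|| = 5.315
Step 4: Proximal objective.
0.5*||prox-x||^2 = 0.6728
lambda*||prox|| = 6.1654
Total = 6.8382


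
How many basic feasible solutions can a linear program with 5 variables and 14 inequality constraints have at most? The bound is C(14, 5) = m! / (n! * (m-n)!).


Each vertex corresponds to some choice of n active constraints out of m, so the number of vertices is at most C(m, n) = m! / (n!(m-n)!).
m = 14, n = 5
Numerator: 14 * 13 * 12 * 11 * 10
Denominator: 5! = 120
C(14, 5) = 2002


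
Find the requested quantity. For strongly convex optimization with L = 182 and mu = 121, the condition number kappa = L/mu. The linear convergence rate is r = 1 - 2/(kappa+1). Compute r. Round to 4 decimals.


Step 1: Compute the condition number.
kappa = L/mu = 182/121 = 1.5041
Step 2: Compute the convergence rate.
r = 1 - 2/(kappa + 1) = 1 - 2*mu/(L + mu) = (L - mu)/(L + mu) = 61/303 = 0.2013


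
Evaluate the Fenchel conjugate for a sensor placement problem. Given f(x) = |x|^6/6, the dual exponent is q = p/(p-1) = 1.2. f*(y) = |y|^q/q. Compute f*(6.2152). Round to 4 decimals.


The conjugate exponent q satisfies 1/p + 1/q = 1.
p = 6, so q = 6/(6 - 1) = 1.2
|y|^q = 6.2152^1.2 = 8.9567
f*(6.2152) = 8.9567 / 1.2 = 7.4639


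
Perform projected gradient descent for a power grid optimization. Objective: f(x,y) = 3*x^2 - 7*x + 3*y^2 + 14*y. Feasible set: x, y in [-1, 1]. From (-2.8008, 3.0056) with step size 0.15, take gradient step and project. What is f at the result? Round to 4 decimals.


Step 1: Compute gradient at (-2.8008, 3.0056).
grad_x = 2*3*-2.8008 - 7 = -23.8048
grad_y = 2*3*3.0056 + 14 = 32.0336
Step 2: Gradient step.
x_raw = -2.8008 - 0.15*-23.8048 = 0.7699
y_raw = 3.0056 - 0.15*32.0336 = -1.7994
Step 3: Project onto [-1, 1].
x_proj = clip(0.7699) = 0.7699
y_proj = clip(-1.7994) = -1.0
Step 4: Evaluate f.
f(0.7699, -1.0) = -14.6111


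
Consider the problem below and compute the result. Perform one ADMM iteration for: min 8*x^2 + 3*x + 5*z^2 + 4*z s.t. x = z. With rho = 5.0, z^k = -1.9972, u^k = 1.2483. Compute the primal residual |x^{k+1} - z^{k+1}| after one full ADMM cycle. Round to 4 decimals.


ADMM iteration with rho = 5.0, z^k = -1.9972, u^k = 1.2483
Step 1: x-update.
Minimize 8*x^2 + 3*x + (5.0/2)*(x + 1.9972 + 1.2483)^2
FOC: (2*8 + 5.0)*x = -3 + 5.0*(-1.9972 - 1.2483)
x^{k+1} = -0.9156
Step 2: z-update.
Minimize 5*z^2 + 4*z + (5.0/2)*(-0.9156 - z + 1.2483)^2
FOC: (2*5 + 5.0)*z = -4 + 5.0*(-0.9156 + 1.2483)
z^{k+1} = -0.1558
Step 3: u-update.
u^{k+1} = 1.2483 - 0.9156 + 0.1558 = 0.4885
Step 4: Primal residual = |-0.9156 + 0.1558| = 0.7598


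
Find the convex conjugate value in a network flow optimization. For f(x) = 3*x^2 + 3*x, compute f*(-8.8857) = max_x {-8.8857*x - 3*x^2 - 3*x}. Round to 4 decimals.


f*(y) = sup_x {y*x - a*x^2 - b*x} = sup_x {(y-b)*x - a*x^2}
FOC: (y - b) - 2a*x = 0 => x* = (y - b)/(2a)
x* = (-8.8857 - 3)/(2*3) = -1.981
f*(-8.8857) = (y-b)^2/(4a) = (-8.8857 - 3)^2/(4*3)
= 141.2699/12 = 11.7725


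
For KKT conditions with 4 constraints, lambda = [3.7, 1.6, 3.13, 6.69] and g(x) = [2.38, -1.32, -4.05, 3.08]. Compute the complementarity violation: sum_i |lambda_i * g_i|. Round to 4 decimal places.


KKT complementary slackness check:
lambda_1 * g_1 = 3.7 * 2.38 = 8.806
lambda_2 * g_2 = 1.6 * -1.32 = -2.112
lambda_3 * g_3 = 3.13 * -4.05 = -12.6765
lambda_4 * g_4 = 6.69 * 3.08 = 20.6052
Total violation = 8.806 + 2.112 + 12.6765 + 20.6052 = 44.1997


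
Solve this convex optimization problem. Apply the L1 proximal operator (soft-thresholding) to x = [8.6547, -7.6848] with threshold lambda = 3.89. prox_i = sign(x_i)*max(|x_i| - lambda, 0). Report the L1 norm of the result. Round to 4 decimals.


Soft-thresholding with lambda = 3.89:
prox(8.6547) = sign(8.6547)*max(|8.6547| - 3.89, 0) = 4.7647
prox(-7.6848) = sign(-7.6848)*max(|-7.6848| - 3.89, 0) = -3.7948
prox(x) = [4.7647, -3.7948]
||prox(x)||_1 = 4.7647 + 3.7948 = 8.5595
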